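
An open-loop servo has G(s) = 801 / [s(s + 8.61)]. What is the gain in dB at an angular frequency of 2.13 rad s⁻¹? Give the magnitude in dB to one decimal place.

32.5 dB

|j2.13 + 8.61| = √(2.13² + 8.61²) = 8.87
|j2.13| = 2.13
|G(j2.13)| = 801 / (8.87 × 2.13) = 42.399
20 log₁₀(42.399) = 32.55 dB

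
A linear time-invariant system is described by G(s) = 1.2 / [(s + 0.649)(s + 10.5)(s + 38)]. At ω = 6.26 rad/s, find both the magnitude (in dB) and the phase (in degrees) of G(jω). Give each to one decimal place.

|j6.26 + 0.649| = √(6.26² + 0.649²) = 6.294
|j6.26 + 10.5| = √(6.26² + 10.5²) = 12.22
|j6.26 + 38| = √(6.26² + 38²) = 38.51
|G(j6.26)| = 1.2 / (6.294 × 12.22 × 38.51) = 0.000405
20 log₁₀(0.000405) = -67.85 dB
∠(j6.26 + 0.649) = arctan(6.26/0.649) = 84.08°
∠(j6.26 + 10.5) = arctan(6.26/10.5) = 30.80°
∠(j6.26 + 38) = arctan(6.26/38) = 9.35°
∠G(j6.26) = − (84.08° + 30.80° + 9.35°) = -124.24°

|G| = -67.9 dB, ∠G = -124.2°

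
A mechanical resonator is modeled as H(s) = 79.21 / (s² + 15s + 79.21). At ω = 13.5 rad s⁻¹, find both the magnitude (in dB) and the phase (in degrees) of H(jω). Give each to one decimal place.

|(j13.5)² + 15(j13.5) + 79.21| = |-103.04 + j202.5| = 227.2
|H(j13.5)| = 79.21 / 227.2 = 0.34862
20 log₁₀(0.34862) = -9.15 dB
∠[(j13.5)² + 15(j13.5) + 79.21] = ∠[-103.04 + j202.5] = 116.97°
∠H(j13.5) = −116.97° = -116.97°

|H| = -9.2 dB, ∠H = -117.0°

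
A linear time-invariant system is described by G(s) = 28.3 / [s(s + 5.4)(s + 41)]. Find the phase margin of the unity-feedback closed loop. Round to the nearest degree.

88°

Gain crossover: |G(jω)| = 1 at ω ≈ 0.128 rad/sec.
∠G(j0.128) = −90° − arctan(0.128/5.4) − arctan(0.128/41) ≈ -91.53°
PM = 180° + (-91.53°) = 88.47°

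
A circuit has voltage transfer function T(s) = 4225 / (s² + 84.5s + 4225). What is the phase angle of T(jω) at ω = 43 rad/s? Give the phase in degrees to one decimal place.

-56.8°

∠[(j43)² + 84.5(j43) + 4225] = ∠[2376 + j3633.5] = 56.82°
∠T(j43) = −56.82° = -56.82°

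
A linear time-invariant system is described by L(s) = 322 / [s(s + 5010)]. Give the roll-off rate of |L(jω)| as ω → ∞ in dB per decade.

With 0 zeros and 2 poles, the high-frequency asymptotic slope is 20 × (0 − 2) = -40 dB/decade.

-40 dB/decade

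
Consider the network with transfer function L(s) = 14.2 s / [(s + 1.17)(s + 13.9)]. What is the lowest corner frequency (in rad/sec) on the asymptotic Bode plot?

Break frequencies occur at each pole and zero magnitude: 1.17 rad/sec, 13.9 rad/sec.
The lowest is 1.17 rad/sec.

1.17 rad/sec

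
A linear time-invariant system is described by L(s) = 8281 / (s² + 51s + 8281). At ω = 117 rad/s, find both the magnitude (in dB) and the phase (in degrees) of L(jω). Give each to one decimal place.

|L| = 0.2 dB, ∠L = -132.2 deg

|(j117)² + 51(j117) + 8281| = |-5408 + j5967| = 8053
|L(j117)| = 8281 / 8053 = 1.0283
20 log₁₀(1.0283) = 0.24 dB
∠[(j117)² + 51(j117) + 8281] = ∠[-5408 + j5967] = 132.19°
∠L(j117) = −132.19° = -132.19°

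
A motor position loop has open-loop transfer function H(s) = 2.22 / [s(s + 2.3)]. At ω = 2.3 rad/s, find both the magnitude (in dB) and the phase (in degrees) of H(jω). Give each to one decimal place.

|j2.3 + 2.3| = √(2.3² + 2.3²) = 3.253
|j2.3| = 2.3
|H(j2.3)| = 2.22 / (3.253 × 2.3) = 0.29674
20 log₁₀(0.29674) = -10.55 dB
∠(j2.3 + 2.3) = arctan(2.3/2.3) = 45.00°
∠(j2.3) = 90.00°
∠H(j2.3) = − (45.00° + 90.00°) = -135.00°

|H| = -10.6 dB, ∠H = -135.0 deg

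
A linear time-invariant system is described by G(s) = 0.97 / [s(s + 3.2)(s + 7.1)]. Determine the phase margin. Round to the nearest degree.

89°

Gain crossover: |G(jω)| = 1 at ω ≈ 0.0427 rad/s.
∠G(j0.0427) = −90° − arctan(0.0427/3.2) − arctan(0.0427/7.1) ≈ -91.11°
PM = 180° + (-91.11°) = 88.89°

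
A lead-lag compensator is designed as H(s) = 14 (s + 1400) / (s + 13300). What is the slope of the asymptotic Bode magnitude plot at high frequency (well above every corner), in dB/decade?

0 dB/decade

With 1 zero and 1 pole, the high-frequency asymptotic slope is 20 × (1 − 1) = 0 dB/decade.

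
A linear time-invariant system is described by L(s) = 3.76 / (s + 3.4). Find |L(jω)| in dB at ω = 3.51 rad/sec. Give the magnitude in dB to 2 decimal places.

|j3.51 + 3.4| = √(3.51² + 3.4²) = 4.887
|L(j3.51)| = 3.76 / 4.887 = 0.76943
20 log₁₀(0.76943) = -2.277 dB

-2.28 dB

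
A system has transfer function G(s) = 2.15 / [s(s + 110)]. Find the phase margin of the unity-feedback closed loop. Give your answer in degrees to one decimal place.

90.0°

Gain crossover: |G(jω)| = 1 at ω ≈ 0.0195 rad s⁻¹.
∠G(j0.0195) = −90° − arctan(0.0195/110) ≈ -90.01°
PM = 180° + (-90.01°) = 89.99°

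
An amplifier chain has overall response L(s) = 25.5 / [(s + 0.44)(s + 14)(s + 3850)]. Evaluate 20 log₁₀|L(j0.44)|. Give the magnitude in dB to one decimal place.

-62.4 dB

|j0.44 + 0.44| = √(0.44² + 0.44²) = 0.6223
|j0.44 + 14| = √(0.44² + 14²) = 14.01
|j0.44 + 3850| = √(0.44² + 3850²) = 3850
|L(j0.44)| = 25.5 / (0.6223 × 14.01 × 3850) = 0.00075992
20 log₁₀(0.00075992) = -62.38 dB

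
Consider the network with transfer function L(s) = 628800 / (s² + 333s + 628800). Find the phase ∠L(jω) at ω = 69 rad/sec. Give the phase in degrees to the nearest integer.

-2°

∠[(j69)² + 333(j69) + 628800] = ∠[6.2404e+05 + j22977] = 2.11°
∠L(j69) = −2.11° = -2.11°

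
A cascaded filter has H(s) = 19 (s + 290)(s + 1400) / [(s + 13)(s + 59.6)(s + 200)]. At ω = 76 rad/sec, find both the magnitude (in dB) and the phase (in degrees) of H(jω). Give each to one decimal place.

|H| = 14.0 dB, ∠H = -135.2°

|j76 + 290| = √(76² + 290²) = 299.8
|j76 + 1400| = √(76² + 1400²) = 1402
|j76 + 13| = √(76² + 13²) = 77.1
|j76 + 59.6| = √(76² + 59.6²) = 96.58
|j76 + 200| = √(76² + 200²) = 214
|H(j76)| = 19 × 299.8 × 1402 / (77.1 × 96.58 × 214) = 5.0124
20 log₁₀(5.0124) = 14.00 dB
∠(j76 + 290) = arctan(76/290) = 14.69°
∠(j76 + 1400) = arctan(76/1400) = 3.11°
∠(j76 + 13) = arctan(76/13) = 80.29°
∠(j76 + 59.6) = arctan(76/59.6) = 51.90°
∠(j76 + 200) = arctan(76/200) = 20.81°
∠H(j76) = 14.69° + 3.11° − (80.29° + 51.90° + 20.81°) = -135.20°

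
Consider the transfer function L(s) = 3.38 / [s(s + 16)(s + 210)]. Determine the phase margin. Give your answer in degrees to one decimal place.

Gain crossover: |L(jω)| = 1 at ω ≈ 0.00101 rad s⁻¹.
∠L(j0.00101) = −90° − arctan(0.00101/16) − arctan(0.00101/210) ≈ -90.00°
PM = 180° + (-90.00°) = 90.00°

90.0°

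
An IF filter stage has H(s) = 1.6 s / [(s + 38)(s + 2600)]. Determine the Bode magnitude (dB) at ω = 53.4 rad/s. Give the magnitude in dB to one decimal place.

|j53.4| = 53.4
|j53.4 + 38| = √(53.4² + 38²) = 65.54
|j53.4 + 2600| = √(53.4² + 2600²) = 2601
|H(j53.4)| = 1.6 × 53.4 / (65.54 × 2601) = 0.00050129
20 log₁₀(0.00050129) = -66.00 dB

-66.0 dB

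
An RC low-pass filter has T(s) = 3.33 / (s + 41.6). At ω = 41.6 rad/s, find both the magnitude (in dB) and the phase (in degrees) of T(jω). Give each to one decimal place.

|j41.6 + 41.6| = √(41.6² + 41.6²) = 58.83
|T(j41.6)| = 3.33 / 58.83 = 0.056603
20 log₁₀(0.056603) = -24.94 dB
∠(j41.6 + 41.6) = arctan(41.6/41.6) = 45.00°
∠T(j41.6) = −45.00° = -45.00°

|T| = -24.9 dB, ∠T = -45.0°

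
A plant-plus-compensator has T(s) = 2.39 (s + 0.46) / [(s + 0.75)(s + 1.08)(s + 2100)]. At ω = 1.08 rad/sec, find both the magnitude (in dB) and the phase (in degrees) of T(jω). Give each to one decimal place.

|j1.08 + 0.46| = √(1.08² + 0.46²) = 1.174
|j1.08 + 0.75| = √(1.08² + 0.75²) = 1.315
|j1.08 + 1.08| = √(1.08² + 1.08²) = 1.527
|j1.08 + 2100| = √(1.08² + 2100²) = 2100
|T(j1.08)| = 2.39 × 1.174 / (1.315 × 1.527 × 2100) = 0.00066524
20 log₁₀(0.00066524) = -63.54 dB
∠(j1.08 + 0.46) = arctan(1.08/0.46) = 66.93°
∠(j1.08 + 0.75) = arctan(1.08/0.75) = 55.22°
∠(j1.08 + 1.08) = arctan(1.08/1.08) = 45.00°
∠(j1.08 + 2100) = arctan(1.08/2100) = 0.03°
∠T(j1.08) = 66.93° − (55.22° + 45.00° + 0.03°) = -33.32°

|T| = -63.5 dB, ∠T = -33.3°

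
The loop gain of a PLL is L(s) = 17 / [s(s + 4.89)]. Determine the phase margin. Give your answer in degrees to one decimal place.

Gain crossover: |L(jω)| = 1 at ω ≈ 2.97 rad/sec.
∠L(j2.97) = −90° − arctan(2.97/4.89) ≈ -121.28°
PM = 180° + (-121.28°) = 58.72°

58.7 deg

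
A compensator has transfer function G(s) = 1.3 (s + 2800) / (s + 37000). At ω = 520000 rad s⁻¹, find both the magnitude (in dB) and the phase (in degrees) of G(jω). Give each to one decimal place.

|j520000 + 2800| = √(520000² + 2800²) = 5.2e+05
|j520000 + 37000| = √(520000² + 37000²) = 5.213e+05
|G(j520000)| = 1.3 × 5.2e+05 / 5.213e+05 = 1.2967
20 log₁₀(1.2967) = 2.26 dB
∠(j520000 + 2800) = arctan(520000/2800) = 89.69°
∠(j520000 + 37000) = arctan(520000/37000) = 85.93°
∠G(j520000) = 89.69° − 85.93° = 3.76°

|G| = 2.3 dB, ∠G = 3.8°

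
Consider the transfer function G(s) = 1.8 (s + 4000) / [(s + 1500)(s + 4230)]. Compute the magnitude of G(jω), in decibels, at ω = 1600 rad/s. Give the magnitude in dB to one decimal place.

-62.1 dB

|j1600 + 4000| = √(1600² + 4000²) = 4308
|j1600 + 1500| = √(1600² + 1500²) = 2193
|j1600 + 4230| = √(1600² + 4230²) = 4522
|G(j1600)| = 1.8 × 4308 / (2193 × 4522) = 0.00078183
20 log₁₀(0.00078183) = -62.14 dB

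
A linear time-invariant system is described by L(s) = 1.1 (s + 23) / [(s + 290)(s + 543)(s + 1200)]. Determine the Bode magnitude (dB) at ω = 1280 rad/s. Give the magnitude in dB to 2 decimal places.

|j1280 + 23| = √(1280² + 23²) = 1280
|j1280 + 290| = √(1280² + 290²) = 1312
|j1280 + 543| = √(1280² + 543²) = 1390
|j1280 + 1200| = √(1280² + 1200²) = 1755
|L(j1280)| = 1.1 × 1280 / (1312 × 1390 × 1755) = 4.3983e-07
20 log₁₀(4.3983e-07) = -127.134 dB

-127.13 dB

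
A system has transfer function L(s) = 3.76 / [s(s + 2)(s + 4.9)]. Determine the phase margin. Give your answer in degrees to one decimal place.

75.0°

Gain crossover: |L(jω)| = 1 at ω ≈ 0.376 rad/sec.
∠L(j0.376) = −90° − arctan(0.376/2) − arctan(0.376/4.9) ≈ -105.03°
PM = 180° + (-105.03°) = 74.97°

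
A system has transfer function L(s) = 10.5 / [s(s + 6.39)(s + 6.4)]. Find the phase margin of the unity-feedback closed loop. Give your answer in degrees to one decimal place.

85.4°

Gain crossover: |L(jω)| = 1 at ω ≈ 0.256 rad s⁻¹.
∠L(j0.256) = −90° − arctan(0.256/6.39) − arctan(0.256/6.4) ≈ -94.59°
PM = 180° + (-94.59°) = 85.41°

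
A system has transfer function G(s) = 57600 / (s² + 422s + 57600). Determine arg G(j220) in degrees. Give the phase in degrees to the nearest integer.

-84°

∠[(j220)² + 422(j220) + 57600] = ∠[9200 + j92840] = 84.34°
∠G(j220) = −84.34° = -84.34°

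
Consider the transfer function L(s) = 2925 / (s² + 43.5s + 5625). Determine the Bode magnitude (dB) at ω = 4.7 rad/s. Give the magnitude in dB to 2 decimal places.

-5.65 dB

|(j4.7)² + 43.5(j4.7) + 5625| = |5602.9 + j204.45| = 5607
|L(j4.7)| = 2925 / 5607 = 0.5217
20 log₁₀(0.5217) = -5.652 dB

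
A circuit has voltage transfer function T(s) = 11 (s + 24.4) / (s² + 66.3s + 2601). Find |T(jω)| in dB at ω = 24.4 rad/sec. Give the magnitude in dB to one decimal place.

|j24.4 + 24.4| = √(24.4² + 24.4²) = 34.51
|(j24.4)² + 66.3(j24.4) + 2601| = |2005.6 + j1617.7| = 2577
|T(j24.4)| = 11 × 34.51 / 2577 = 0.14731
20 log₁₀(0.14731) = -16.64 dB

-16.6 dB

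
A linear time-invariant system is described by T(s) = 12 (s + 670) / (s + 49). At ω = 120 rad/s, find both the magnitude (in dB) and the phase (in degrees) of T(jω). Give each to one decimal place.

|j120 + 670| = √(120² + 670²) = 680.7
|j120 + 49| = √(120² + 49²) = 129.6
|T(j120)| = 12 × 680.7 / 129.6 = 63.015
20 log₁₀(63.015) = 35.99 dB
∠(j120 + 670) = arctan(120/670) = 10.15°
∠(j120 + 49) = arctan(120/49) = 67.79°
∠T(j120) = 10.15° − 67.79° = -57.63°

|T| = 36.0 dB, ∠T = -57.6°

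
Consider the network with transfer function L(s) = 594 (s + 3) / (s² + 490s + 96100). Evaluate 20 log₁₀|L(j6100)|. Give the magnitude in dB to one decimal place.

|j6100 + 3| = √(6100² + 3²) = 6100
|(j6100)² + 490(j6100) + 96100| = |-3.7114e+07 + j2.989e+06| = 3.723e+07
|L(j6100)| = 594 × 6100 / 3.723e+07 = 0.097314
20 log₁₀(0.097314) = -20.24 dB

-20.2 dB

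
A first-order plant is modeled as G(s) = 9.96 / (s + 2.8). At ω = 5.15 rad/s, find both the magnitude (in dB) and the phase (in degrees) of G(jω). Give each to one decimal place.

|j5.15 + 2.8| = √(5.15² + 2.8²) = 5.862
|G(j5.15)| = 9.96 / 5.862 = 1.6991
20 log₁₀(1.6991) = 4.60 dB
∠(j5.15 + 2.8) = arctan(5.15/2.8) = 61.47°
∠G(j5.15) = −61.47° = -61.47°

|G| = 4.6 dB, ∠G = -61.5°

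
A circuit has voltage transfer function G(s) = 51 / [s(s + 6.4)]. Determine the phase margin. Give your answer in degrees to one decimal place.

Gain crossover: |G(jω)| = 1 at ω ≈ 5.87 rad/s.
∠G(j5.87) = −90° − arctan(5.87/6.4) ≈ -132.54°
PM = 180° + (-132.54°) = 47.46°

47.5°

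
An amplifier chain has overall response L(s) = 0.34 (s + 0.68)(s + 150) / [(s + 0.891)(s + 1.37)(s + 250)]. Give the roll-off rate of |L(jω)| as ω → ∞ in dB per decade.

With 2 zeros and 3 poles, the high-frequency asymptotic slope is 20 × (2 − 3) = -20 dB/decade.

-20 dB/decade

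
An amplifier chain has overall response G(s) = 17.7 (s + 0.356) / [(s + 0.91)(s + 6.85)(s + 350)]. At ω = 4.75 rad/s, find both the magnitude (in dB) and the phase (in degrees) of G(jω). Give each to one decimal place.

|j4.75 + 0.356| = √(4.75² + 0.356²) = 4.763
|j4.75 + 0.91| = √(4.75² + 0.91²) = 4.836
|j4.75 + 6.85| = √(4.75² + 6.85²) = 8.336
|j4.75 + 350| = √(4.75² + 350²) = 350
|G(j4.75)| = 17.7 × 4.763 / (4.836 × 8.336 × 350) = 0.0059746
20 log₁₀(0.0059746) = -44.47 dB
∠(j4.75 + 0.356) = arctan(4.75/0.356) = 85.71°
∠(j4.75 + 0.91) = arctan(4.75/0.91) = 79.15°
∠(j4.75 + 6.85) = arctan(4.75/6.85) = 34.74°
∠(j4.75 + 350) = arctan(4.75/350) = 0.78°
∠G(j4.75) = 85.71° − (79.15° + 34.74° + 0.78°) = -28.96°

|G| = -44.5 dB, ∠G = -29.0°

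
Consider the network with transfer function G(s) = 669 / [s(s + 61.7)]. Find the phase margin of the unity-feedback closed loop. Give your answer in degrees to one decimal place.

80.2°

Gain crossover: |G(jω)| = 1 at ω ≈ 10.7 rad/sec.
∠G(j10.7) = −90° − arctan(10.7/61.7) ≈ -99.82°
PM = 180° + (-99.82°) = 80.18°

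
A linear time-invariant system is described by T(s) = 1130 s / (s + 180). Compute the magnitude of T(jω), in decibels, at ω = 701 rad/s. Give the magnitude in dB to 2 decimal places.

60.78 dB

|j701| = 701
|j701 + 180| = √(701² + 180²) = 723.7
|T(j701)| = 1130 × 701 / 723.7 = 1094.5
20 log₁₀(1094.5) = 60.784 dB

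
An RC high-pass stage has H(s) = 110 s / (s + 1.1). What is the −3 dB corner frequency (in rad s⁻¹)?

1.1 rad s⁻¹

For a single-pole high-pass, the −3 dB point is at the pole: ω = 1.1 rad s⁻¹.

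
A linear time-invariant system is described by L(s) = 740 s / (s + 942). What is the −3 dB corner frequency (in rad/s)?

For a single-pole high-pass, the −3 dB point is at the pole: ω = 942 rad/s.

942 rad/s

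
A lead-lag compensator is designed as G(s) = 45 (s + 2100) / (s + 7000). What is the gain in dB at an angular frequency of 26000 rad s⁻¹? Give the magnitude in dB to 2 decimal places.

|j26000 + 2100| = √(26000² + 2100²) = 2.608e+04
|j26000 + 7000| = √(26000² + 7000²) = 2.693e+04
|G(j26000)| = 45 × 2.608e+04 / 2.693e+04 = 43.594
20 log₁₀(43.594) = 32.789 dB

32.79 dB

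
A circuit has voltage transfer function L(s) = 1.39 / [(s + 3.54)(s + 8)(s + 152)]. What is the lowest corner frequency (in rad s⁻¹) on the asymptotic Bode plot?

3.54 rad s⁻¹

Break frequencies occur at each pole and zero magnitude: 3.54 rad s⁻¹, 8 rad s⁻¹, 152 rad s⁻¹.
The lowest is 3.54 rad s⁻¹.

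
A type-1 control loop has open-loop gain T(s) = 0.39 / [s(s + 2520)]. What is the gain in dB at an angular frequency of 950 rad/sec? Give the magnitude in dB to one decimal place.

|j950 + 2520| = √(950² + 2520²) = 2693
|j950| = 950
|T(j950)| = 0.39 / (2693 × 950) = 1.5244e-07
20 log₁₀(1.5244e-07) = -136.34 dB

-136.3 dB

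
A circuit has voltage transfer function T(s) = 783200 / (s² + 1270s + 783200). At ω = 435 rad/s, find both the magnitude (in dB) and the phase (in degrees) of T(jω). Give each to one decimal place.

|T| = -0.3 dB, ∠T = -42.9 deg

|(j435)² + 1270(j435) + 783200| = |5.9398e+05 + j5.5245e+05| = 8.112e+05
|T(j435)| = 783200 / 8.112e+05 = 0.96551
20 log₁₀(0.96551) = -0.30 dB
∠[(j435)² + 1270(j435) + 783200] = ∠[5.9398e+05 + j5.5245e+05] = 42.93°
∠T(j435) = −42.93° = -42.93°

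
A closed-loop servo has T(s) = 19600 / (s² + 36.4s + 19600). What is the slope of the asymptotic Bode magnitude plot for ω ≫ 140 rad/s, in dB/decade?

-40 dB/decade

With 0 zeros and 2 poles, the high-frequency asymptotic slope is 20 × (0 − 2) = -40 dB/decade.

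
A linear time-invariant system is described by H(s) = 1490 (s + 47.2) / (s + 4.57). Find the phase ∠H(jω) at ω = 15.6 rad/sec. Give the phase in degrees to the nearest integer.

-55°

∠(j15.6 + 47.2) = arctan(15.6/47.2) = 18.29°
∠(j15.6 + 4.57) = arctan(15.6/4.57) = 73.67°
∠H(j15.6) = 18.29° − 73.67° = -55.38°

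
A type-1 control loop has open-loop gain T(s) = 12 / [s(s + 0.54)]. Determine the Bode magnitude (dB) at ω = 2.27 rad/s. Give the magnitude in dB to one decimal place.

|j2.27 + 0.54| = √(2.27² + 0.54²) = 2.333
|j2.27| = 2.27
|T(j2.27)| = 12 / (2.333 × 2.27) = 2.2656
20 log₁₀(2.2656) = 7.10 dB

7.1 dB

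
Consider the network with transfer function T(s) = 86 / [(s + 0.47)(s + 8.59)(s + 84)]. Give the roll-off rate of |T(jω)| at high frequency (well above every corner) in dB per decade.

-60 dB/decade

With 0 zeros and 3 poles, the high-frequency asymptotic slope is 20 × (0 − 3) = -60 dB/decade.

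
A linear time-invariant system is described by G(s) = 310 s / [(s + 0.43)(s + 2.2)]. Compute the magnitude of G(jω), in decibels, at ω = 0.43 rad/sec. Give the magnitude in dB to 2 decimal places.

39.81 dB

|j0.43| = 0.43
|j0.43 + 0.43| = √(0.43² + 0.43²) = 0.6081
|j0.43 + 2.2| = √(0.43² + 2.2²) = 2.242
|G(j0.43)| = 310 × 0.43 / (0.6081 × 2.242) = 97.787
20 log₁₀(97.787) = 39.806 dB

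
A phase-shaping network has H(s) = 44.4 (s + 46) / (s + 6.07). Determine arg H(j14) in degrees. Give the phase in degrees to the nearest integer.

∠(j14 + 46) = arctan(14/46) = 16.93°
∠(j14 + 6.07) = arctan(14/6.07) = 66.56°
∠H(j14) = 16.93° − 66.56° = -49.63°

-50°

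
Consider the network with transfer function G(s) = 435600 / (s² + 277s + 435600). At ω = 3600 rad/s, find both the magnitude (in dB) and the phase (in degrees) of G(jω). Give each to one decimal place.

|G| = -29.2 dB, ∠G = -175.4°

|(j3600)² + 277(j3600) + 435600| = |-1.2524e+07 + j9.972e+05| = 1.256e+07
|G(j3600)| = 435600 / 1.256e+07 = 0.03467
20 log₁₀(0.03467) = -29.20 dB
∠[(j3600)² + 277(j3600) + 435600] = ∠[-1.2524e+07 + j9.972e+05] = 175.45°
∠G(j3600) = −175.45° = -175.45°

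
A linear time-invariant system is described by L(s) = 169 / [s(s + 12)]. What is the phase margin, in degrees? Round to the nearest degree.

Gain crossover: |L(jω)| = 1 at ω ≈ 10.6 rad s⁻¹.
∠L(j10.6) = −90° − arctan(10.6/12) ≈ -131.37°
PM = 180° + (-131.37°) = 48.63°

49 deg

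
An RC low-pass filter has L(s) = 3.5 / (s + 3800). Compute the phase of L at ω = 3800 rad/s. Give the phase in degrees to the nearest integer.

∠(j3800 + 3800) = arctan(3800/3800) = 45.00°
∠L(j3800) = −45.00° = -45.00°

-45°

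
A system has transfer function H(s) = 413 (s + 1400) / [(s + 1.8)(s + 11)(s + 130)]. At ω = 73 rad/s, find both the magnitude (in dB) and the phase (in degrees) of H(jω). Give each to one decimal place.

|j73 + 1400| = √(73² + 1400²) = 1402
|j73 + 1.8| = √(73² + 1.8²) = 73.02
|j73 + 11| = √(73² + 11²) = 73.82
|j73 + 130| = √(73² + 130²) = 149.1
|H(j73)| = 413 × 1402 / (73.02 × 73.82 × 149.1) = 0.72037
20 log₁₀(0.72037) = -2.85 dB
∠(j73 + 1400) = arctan(73/1400) = 2.98°
∠(j73 + 1.8) = arctan(73/1.8) = 88.59°
∠(j73 + 11) = arctan(73/11) = 81.43°
∠(j73 + 130) = arctan(73/130) = 29.32°
∠H(j73) = 2.98° − (88.59° + 81.43° + 29.32°) = -196.35°

|H| = -2.8 dB, ∠H = -196.3°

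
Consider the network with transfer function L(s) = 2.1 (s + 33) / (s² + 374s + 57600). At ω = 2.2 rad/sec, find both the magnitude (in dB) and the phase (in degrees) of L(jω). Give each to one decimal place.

|L| = -58.4 dB, ∠L = 3.0°

|j2.2 + 33| = √(2.2² + 33²) = 33.07
|(j2.2)² + 374(j2.2) + 57600| = |57595 + j822.8| = 5.76e+04
|L(j2.2)| = 2.1 × 33.07 / 5.76e+04 = 0.0012058
20 log₁₀(0.0012058) = -58.37 dB
∠(j2.2 + 33) = arctan(2.2/33) = 3.81°
∠[(j2.2)² + 374(j2.2) + 57600] = ∠[57595 + j822.8] = 0.82°
∠L(j2.2) = 3.81° − 0.82° = 3.00°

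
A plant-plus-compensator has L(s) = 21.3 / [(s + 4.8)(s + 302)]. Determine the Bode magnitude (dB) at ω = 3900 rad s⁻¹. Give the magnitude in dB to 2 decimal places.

-117.10 dB

|j3900 + 4.8| = √(3900² + 4.8²) = 3900
|j3900 + 302| = √(3900² + 302²) = 3912
|L(j3900)| = 21.3 / (3900 × 3912) = 1.3962e-06
20 log₁₀(1.3962e-06) = -117.101 dB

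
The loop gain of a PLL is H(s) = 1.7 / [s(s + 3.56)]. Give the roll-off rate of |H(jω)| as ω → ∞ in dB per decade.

With 0 zeros and 2 poles, the high-frequency asymptotic slope is 20 × (0 − 2) = -40 dB/decade.

-40 dB/decade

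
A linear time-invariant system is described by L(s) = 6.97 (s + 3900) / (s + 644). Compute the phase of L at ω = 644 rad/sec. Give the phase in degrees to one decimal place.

-35.6°

∠(j644 + 3900) = arctan(644/3900) = 9.38°
∠(j644 + 644) = arctan(644/644) = 45.00°
∠L(j644) = 9.38° − 45.00° = -35.62°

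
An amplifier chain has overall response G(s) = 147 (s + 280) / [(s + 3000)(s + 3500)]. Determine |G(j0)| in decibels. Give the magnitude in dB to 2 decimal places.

-48.13 dB

G(0) = 147 × 280 / (3000 × 3500) = 0.00392
20 log₁₀(0.00392) = -48.134 dB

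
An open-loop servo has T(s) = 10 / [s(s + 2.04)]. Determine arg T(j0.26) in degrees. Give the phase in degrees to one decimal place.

∠(j0.26 + 2.04) = arctan(0.26/2.04) = 7.26°
∠(j0.26) = 90.00°
∠T(j0.26) = − (7.26° + 90.00°) = -97.26°

-97.3°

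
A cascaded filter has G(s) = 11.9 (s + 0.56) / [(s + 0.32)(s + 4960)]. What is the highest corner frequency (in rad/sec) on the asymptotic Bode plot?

Break frequencies occur at each pole and zero magnitude: 0.32 rad/sec, 0.56 rad/sec, 4960 rad/sec.
The highest is 4960 rad/sec.

4960 rad/sec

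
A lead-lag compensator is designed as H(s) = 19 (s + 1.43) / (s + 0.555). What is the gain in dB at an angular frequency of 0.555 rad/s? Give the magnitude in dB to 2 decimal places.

31.39 dB

|j0.555 + 1.43| = √(0.555² + 1.43²) = 1.534
|j0.555 + 0.555| = √(0.555² + 0.555²) = 0.7849
|H(j0.555)| = 19 × 1.534 / 0.7849 = 37.132
20 log₁₀(37.132) = 31.395 dB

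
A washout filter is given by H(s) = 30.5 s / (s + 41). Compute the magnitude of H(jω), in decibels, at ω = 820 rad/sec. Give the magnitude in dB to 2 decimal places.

29.68 dB

|j820| = 820
|j820 + 41| = √(820² + 41²) = 821
|H(j820)| = 30.5 × 820 / 821 = 30.462
20 log₁₀(30.462) = 29.675 dB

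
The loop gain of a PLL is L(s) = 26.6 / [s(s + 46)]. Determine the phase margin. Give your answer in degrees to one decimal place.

Gain crossover: |L(jω)| = 1 at ω ≈ 0.578 rad/s.
∠L(j0.578) = −90° − arctan(0.578/46) ≈ -90.72°
PM = 180° + (-90.72°) = 89.28°

89.3°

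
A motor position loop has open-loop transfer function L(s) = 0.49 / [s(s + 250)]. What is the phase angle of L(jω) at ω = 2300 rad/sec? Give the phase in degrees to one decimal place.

∠(j2300 + 250) = arctan(2300/250) = 83.80°
∠(j2300) = 90.00°
∠L(j2300) = − (83.80° + 90.00°) = -173.80°

-173.8 deg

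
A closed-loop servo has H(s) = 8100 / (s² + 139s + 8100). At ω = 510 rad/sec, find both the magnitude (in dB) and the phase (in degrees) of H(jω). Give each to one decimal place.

|(j510)² + 139(j510) + 8100| = |-2.52e+05 + j70890| = 2.618e+05
|H(j510)| = 8100 / 2.618e+05 = 0.030942
20 log₁₀(0.030942) = -30.19 dB
∠[(j510)² + 139(j510) + 8100] = ∠[-2.52e+05 + j70890] = 164.29°
∠H(j510) = −164.29° = -164.29°

|H| = -30.2 dB, ∠H = -164.3°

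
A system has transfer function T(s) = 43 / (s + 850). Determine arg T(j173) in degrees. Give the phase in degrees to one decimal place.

-11.5°

∠(j173 + 850) = arctan(173/850) = 11.50°
∠T(j173) = −11.50° = -11.50°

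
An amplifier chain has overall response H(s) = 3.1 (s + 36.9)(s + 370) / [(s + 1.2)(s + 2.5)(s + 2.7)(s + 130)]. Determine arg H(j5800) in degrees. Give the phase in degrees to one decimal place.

∠(j5800 + 36.9) = arctan(5800/36.9) = 89.64°
∠(j5800 + 370) = arctan(5800/370) = 86.35°
∠(j5800 + 1.2) = arctan(5800/1.2) = 89.99°
∠(j5800 + 2.5) = arctan(5800/2.5) = 89.98°
∠(j5800 + 2.7) = arctan(5800/2.7) = 89.97°
∠(j5800 + 130) = arctan(5800/130) = 88.72°
∠H(j5800) = 89.64° + 86.35° − (89.99° + 89.98° + 89.97° + 88.72°) = -182.67°

-182.7 deg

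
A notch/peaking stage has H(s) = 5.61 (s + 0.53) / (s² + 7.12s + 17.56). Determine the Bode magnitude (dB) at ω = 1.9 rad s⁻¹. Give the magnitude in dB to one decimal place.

-4.9 dB

|j1.9 + 0.53| = √(1.9² + 0.53²) = 1.973
|(j1.9)² + 7.12(j1.9) + 17.56| = |13.95 + j13.528| = 19.43
|H(j1.9)| = 5.61 × 1.973 / 19.43 = 0.56946
20 log₁₀(0.56946) = -4.89 dB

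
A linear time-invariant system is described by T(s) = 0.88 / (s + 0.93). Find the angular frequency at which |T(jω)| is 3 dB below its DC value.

0.93 rad/s

For a single-pole low-pass, the −3 dB point is at the pole: ω = 0.93 rad/s.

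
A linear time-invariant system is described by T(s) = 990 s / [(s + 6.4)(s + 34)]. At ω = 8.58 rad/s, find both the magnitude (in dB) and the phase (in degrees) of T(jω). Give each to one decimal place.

|T| = 27.1 dB, ∠T = 22.6°

|j8.58| = 8.58
|j8.58 + 6.4| = √(8.58² + 6.4²) = 10.7
|j8.58 + 34| = √(8.58² + 34²) = 35.07
|T(j8.58)| = 990 × 8.58 / (10.7 × 35.07) = 22.63
20 log₁₀(22.63) = 27.09 dB
∠(j8.58) = 90.00°
∠(j8.58 + 6.4) = arctan(8.58/6.4) = 53.28°
∠(j8.58 + 34) = arctan(8.58/34) = 14.16°
∠T(j8.58) = 90.00° − (53.28° + 14.16°) = 22.56°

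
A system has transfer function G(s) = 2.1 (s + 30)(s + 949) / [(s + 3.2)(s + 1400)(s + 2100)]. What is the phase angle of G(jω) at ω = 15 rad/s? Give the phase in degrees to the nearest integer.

-52 deg

∠(j15 + 30) = arctan(15/30) = 26.57°
∠(j15 + 949) = arctan(15/949) = 0.91°
∠(j15 + 3.2) = arctan(15/3.2) = 77.96°
∠(j15 + 1400) = arctan(15/1400) = 0.61°
∠(j15 + 2100) = arctan(15/2100) = 0.41°
∠G(j15) = 26.57° + 0.91° − (77.96° + 0.61° + 0.41°) = -51.51°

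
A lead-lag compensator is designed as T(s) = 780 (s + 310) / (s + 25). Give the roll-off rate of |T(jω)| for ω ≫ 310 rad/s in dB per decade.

With 1 zero and 1 pole, the high-frequency asymptotic slope is 20 × (1 − 1) = 0 dB/decade.

0 dB/decade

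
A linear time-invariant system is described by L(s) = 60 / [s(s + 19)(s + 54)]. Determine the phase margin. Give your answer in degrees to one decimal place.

Gain crossover: |L(jω)| = 1 at ω ≈ 0.0585 rad/s.
∠L(j0.0585) = −90° − arctan(0.0585/19) − arctan(0.0585/54) ≈ -90.24°
PM = 180° + (-90.24°) = 89.76°

89.8°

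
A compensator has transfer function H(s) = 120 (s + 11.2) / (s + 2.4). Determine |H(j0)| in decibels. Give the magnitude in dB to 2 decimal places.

54.96 dB

H(0) = 120 × 11.2 / 2.4 = 560
20 log₁₀(560) = 54.964 dB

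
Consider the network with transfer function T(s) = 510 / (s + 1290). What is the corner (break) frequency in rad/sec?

1290 rad/sec

The single real pole at s = −1290 gives a corner at ω = 1290 rad/sec.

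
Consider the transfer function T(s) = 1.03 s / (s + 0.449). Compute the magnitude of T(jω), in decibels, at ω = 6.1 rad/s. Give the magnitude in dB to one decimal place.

0.2 dB

|j6.1| = 6.1
|j6.1 + 0.449| = √(6.1² + 0.449²) = 6.117
|T(j6.1)| = 1.03 × 6.1 / 6.117 = 1.0272
20 log₁₀(1.0272) = 0.23 dB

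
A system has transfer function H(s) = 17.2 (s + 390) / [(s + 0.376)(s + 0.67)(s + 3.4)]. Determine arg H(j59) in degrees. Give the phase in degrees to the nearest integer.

-257 deg

∠(j59 + 390) = arctan(59/390) = 8.60°
∠(j59 + 0.376) = arctan(59/0.376) = 89.63°
∠(j59 + 0.67) = arctan(59/0.67) = 89.35°
∠(j59 + 3.4) = arctan(59/3.4) = 86.70°
∠H(j59) = 8.60° − (89.63° + 89.35° + 86.70°) = -257.08°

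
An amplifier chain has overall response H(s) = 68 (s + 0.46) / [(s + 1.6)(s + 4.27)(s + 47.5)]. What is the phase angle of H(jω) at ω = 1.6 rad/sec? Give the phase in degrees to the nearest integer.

6°

∠(j1.6 + 0.46) = arctan(1.6/0.46) = 73.96°
∠(j1.6 + 1.6) = arctan(1.6/1.6) = 45.00°
∠(j1.6 + 4.27) = arctan(1.6/4.27) = 20.54°
∠(j1.6 + 47.5) = arctan(1.6/47.5) = 1.93°
∠H(j1.6) = 73.96° − (45.00° + 20.54° + 1.93°) = 6.49°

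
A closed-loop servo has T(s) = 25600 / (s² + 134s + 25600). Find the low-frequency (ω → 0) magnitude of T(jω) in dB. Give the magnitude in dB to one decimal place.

T(0) = 25600 / 25600 = 1
20 log₁₀(1) = 0.00 dB

0.0 dB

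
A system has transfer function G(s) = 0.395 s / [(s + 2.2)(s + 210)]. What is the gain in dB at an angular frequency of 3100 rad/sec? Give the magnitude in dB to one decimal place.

-77.9 dB

|j3100| = 3100
|j3100 + 2.2| = √(3100² + 2.2²) = 3100
|j3100 + 210| = √(3100² + 210²) = 3107
|G(j3100)| = 0.395 × 3100 / (3100 × 3107) = 0.00012713
20 log₁₀(0.00012713) = -77.92 dB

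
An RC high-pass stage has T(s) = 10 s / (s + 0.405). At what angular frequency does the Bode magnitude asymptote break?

The single real pole at s = −0.405 gives a corner at ω = 0.405 rad s⁻¹.

0.405 rad s⁻¹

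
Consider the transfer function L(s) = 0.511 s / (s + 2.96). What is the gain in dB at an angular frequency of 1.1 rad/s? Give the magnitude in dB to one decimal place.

-15.0 dB

|j1.1| = 1.1
|j1.1 + 2.96| = √(1.1² + 2.96²) = 3.158
|L(j1.1)| = 0.511 × 1.1 / 3.158 = 0.178
20 log₁₀(0.178) = -14.99 dB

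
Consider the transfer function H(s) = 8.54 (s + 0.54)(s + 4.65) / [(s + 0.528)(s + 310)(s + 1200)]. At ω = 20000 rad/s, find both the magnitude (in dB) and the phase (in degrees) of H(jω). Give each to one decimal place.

|j20000 + 0.54| = √(20000² + 0.54²) = 2e+04
|j20000 + 4.65| = √(20000² + 4.65²) = 2e+04
|j20000 + 0.528| = √(20000² + 0.528²) = 2e+04
|j20000 + 310| = √(20000² + 310²) = 2e+04
|j20000 + 1200| = √(20000² + 1200²) = 2.004e+04
|H(j20000)| = 8.54 × 2e+04 × 2e+04 / (2e+04 × 2e+04 × 2.004e+04) = 0.00042618
20 log₁₀(0.00042618) = -67.41 dB
∠(j20000 + 0.54) = arctan(20000/0.54) = 90.00°
∠(j20000 + 4.65) = arctan(20000/4.65) = 89.99°
∠(j20000 + 0.528) = arctan(20000/0.528) = 90.00°
∠(j20000 + 310) = arctan(20000/310) = 89.11°
∠(j20000 + 1200) = arctan(20000/1200) = 86.57°
∠H(j20000) = 90.00° + 89.99° − (90.00° + 89.11° + 86.57°) = -85.69°

|H| = -67.4 dB, ∠H = -85.7 deg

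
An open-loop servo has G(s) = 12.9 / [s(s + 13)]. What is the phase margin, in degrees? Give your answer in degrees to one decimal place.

Gain crossover: |G(jω)| = 1 at ω ≈ 0.989 rad/s.
∠G(j0.989) = −90° − arctan(0.989/13) ≈ -94.35°
PM = 180° + (-94.35°) = 85.65°

85.6°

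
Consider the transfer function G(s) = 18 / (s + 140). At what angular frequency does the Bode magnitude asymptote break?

140 rad/sec

The single real pole at s = −140 gives a corner at ω = 140 rad/sec.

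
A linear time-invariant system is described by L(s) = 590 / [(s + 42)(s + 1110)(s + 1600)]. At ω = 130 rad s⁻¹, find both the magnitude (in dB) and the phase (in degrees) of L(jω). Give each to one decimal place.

|L| = -112.4 dB, ∠L = -83.4 deg

|j130 + 42| = √(130² + 42²) = 136.6
|j130 + 1110| = √(130² + 1110²) = 1118
|j130 + 1600| = √(130² + 1600²) = 1605
|L(j130)| = 590 / (136.6 × 1118 × 1605) = 2.4072e-06
20 log₁₀(2.4072e-06) = -112.37 dB
∠(j130 + 42) = arctan(130/42) = 72.10°
∠(j130 + 1110) = arctan(130/1110) = 6.68°
∠(j130 + 1600) = arctan(130/1600) = 4.65°
∠L(j130) = − (72.10° + 6.68° + 4.65°) = -83.42°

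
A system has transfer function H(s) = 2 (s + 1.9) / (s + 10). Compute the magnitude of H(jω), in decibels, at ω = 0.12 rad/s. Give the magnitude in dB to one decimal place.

-8.4 dB

|j0.12 + 1.9| = √(0.12² + 1.9²) = 1.904
|j0.12 + 10| = √(0.12² + 10²) = 10
|H(j0.12)| = 2 × 1.904 / 10 = 0.38073
20 log₁₀(0.38073) = -8.39 dB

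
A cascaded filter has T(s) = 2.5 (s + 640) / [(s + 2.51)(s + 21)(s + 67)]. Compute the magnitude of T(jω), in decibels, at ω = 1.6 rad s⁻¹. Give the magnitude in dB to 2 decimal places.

-8.39 dB

|j1.6 + 640| = √(1.6² + 640²) = 640
|j1.6 + 2.51| = √(1.6² + 2.51²) = 2.977
|j1.6 + 21| = √(1.6² + 21²) = 21.06
|j1.6 + 67| = √(1.6² + 67²) = 67.02
|T(j1.6)| = 2.5 × 640 / (2.977 × 21.06 × 67.02) = 0.38083
20 log₁₀(0.38083) = -8.385 dB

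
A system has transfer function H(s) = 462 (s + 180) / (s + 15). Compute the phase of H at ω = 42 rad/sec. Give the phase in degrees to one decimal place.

∠(j42 + 180) = arctan(42/180) = 13.13°
∠(j42 + 15) = arctan(42/15) = 70.35°
∠H(j42) = 13.13° − 70.35° = -57.21°

-57.2 deg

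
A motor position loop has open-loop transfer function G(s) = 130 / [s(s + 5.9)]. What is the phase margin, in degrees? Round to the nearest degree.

29°

Gain crossover: |G(jω)| = 1 at ω ≈ 10.7 rad/s.
∠G(j10.7) = −90° − arctan(10.7/5.9) ≈ -151.05°
PM = 180° + (-151.05°) = 28.95°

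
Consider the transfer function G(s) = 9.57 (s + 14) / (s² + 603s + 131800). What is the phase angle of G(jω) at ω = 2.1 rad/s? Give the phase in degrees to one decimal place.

8.0 deg

∠(j2.1 + 14) = arctan(2.1/14) = 8.53°
∠[(j2.1)² + 603(j2.1) + 131800] = ∠[1.318e+05 + j1266.3] = 0.55°
∠G(j2.1) = 8.53° − 0.55° = 7.98°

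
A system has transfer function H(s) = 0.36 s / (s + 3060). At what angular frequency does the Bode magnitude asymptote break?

The single real pole at s = −3060 gives a corner at ω = 3060 rad/s.

3060 rad/s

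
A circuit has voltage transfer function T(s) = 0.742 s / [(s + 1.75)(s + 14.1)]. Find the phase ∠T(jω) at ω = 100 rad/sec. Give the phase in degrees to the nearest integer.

∠(j100) = 90.00°
∠(j100 + 1.75) = arctan(100/1.75) = 89.00°
∠(j100 + 14.1) = arctan(100/14.1) = 81.97°
∠T(j100) = 90.00° − (89.00° + 81.97°) = -80.97°

-81°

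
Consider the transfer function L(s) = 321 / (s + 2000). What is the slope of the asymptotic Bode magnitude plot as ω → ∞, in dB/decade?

-20 dB/decade

With 0 zeros and 1 pole, the high-frequency asymptotic slope is 20 × (0 − 1) = -20 dB/decade.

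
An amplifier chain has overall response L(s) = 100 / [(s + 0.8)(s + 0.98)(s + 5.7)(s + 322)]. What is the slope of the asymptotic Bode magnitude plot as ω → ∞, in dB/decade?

-80 dB/decade

With 0 zeros and 4 poles, the high-frequency asymptotic slope is 20 × (0 − 4) = -80 dB/decade.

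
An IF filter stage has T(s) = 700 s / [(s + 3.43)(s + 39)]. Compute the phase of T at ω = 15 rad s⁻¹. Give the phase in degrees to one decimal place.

∠(j15) = 90.00°
∠(j15 + 3.43) = arctan(15/3.43) = 77.12°
∠(j15 + 39) = arctan(15/39) = 21.04°
∠T(j15) = 90.00° − (77.12° + 21.04°) = -8.16°

-8.2°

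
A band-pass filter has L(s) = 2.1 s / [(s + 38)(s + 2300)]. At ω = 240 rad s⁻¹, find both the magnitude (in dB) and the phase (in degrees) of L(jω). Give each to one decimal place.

|j240| = 240
|j240 + 38| = √(240² + 38²) = 243
|j240 + 2300| = √(240² + 2300²) = 2312
|L(j240)| = 2.1 × 240 / (243 × 2312) = 0.00089694
20 log₁₀(0.00089694) = -60.94 dB
∠(j240) = 90.00°
∠(j240 + 38) = arctan(240/38) = 81.00°
∠(j240 + 2300) = arctan(240/2300) = 5.96°
∠L(j240) = 90.00° − (81.00° + 5.96°) = 3.04°

|L| = -60.9 dB, ∠L = 3.0°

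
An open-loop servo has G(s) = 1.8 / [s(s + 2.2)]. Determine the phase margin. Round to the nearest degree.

Gain crossover: |G(jω)| = 1 at ω ≈ 0.772 rad/s.
∠G(j0.772) = −90° − arctan(0.772/2.2) ≈ -109.34°
PM = 180° + (-109.34°) = 70.66°

71°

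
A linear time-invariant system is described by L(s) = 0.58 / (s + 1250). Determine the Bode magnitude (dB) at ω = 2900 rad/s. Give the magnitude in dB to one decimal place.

-74.7 dB

|j2900 + 1250| = √(2900² + 1250²) = 3158
|L(j2900)| = 0.58 / 3158 = 0.00018366
20 log₁₀(0.00018366) = -74.72 dB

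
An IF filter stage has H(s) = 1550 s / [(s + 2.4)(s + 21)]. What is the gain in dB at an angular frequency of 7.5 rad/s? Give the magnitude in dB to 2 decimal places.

36.42 dB

|j7.5| = 7.5
|j7.5 + 2.4| = √(7.5² + 2.4²) = 7.875
|j7.5 + 21| = √(7.5² + 21²) = 22.3
|H(j7.5)| = 1550 × 7.5 / (7.875 × 22.3) = 66.203
20 log₁₀(66.203) = 36.417 dB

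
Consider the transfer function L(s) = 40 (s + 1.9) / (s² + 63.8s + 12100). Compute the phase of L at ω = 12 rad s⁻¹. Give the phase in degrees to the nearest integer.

∠(j12 + 1.9) = arctan(12/1.9) = 81.00°
∠[(j12)² + 63.8(j12) + 12100] = ∠[11956 + j765.6] = 3.66°
∠L(j12) = 81.00° − 3.66° = 77.34°

77 deg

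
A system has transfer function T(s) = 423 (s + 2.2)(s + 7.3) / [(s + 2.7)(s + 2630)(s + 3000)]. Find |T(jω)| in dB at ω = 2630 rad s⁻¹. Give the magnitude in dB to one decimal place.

-22.5 dB

|j2630 + 2.2| = √(2630² + 2.2²) = 2630
|j2630 + 7.3| = √(2630² + 7.3²) = 2630
|j2630 + 2.7| = √(2630² + 2.7²) = 2630
|j2630 + 2630| = √(2630² + 2630²) = 3719
|j2630 + 3000| = √(2630² + 3000²) = 3990
|T(j2630)| = 423 × 2630 × 2630 / (2630 × 3719 × 3990) = 0.074972
20 log₁₀(0.074972) = -22.50 dB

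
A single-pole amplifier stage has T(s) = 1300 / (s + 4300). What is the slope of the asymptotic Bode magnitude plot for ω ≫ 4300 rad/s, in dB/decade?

With 0 zeros and 1 pole, the high-frequency asymptotic slope is 20 × (0 − 1) = -20 dB/decade.

-20 dB/decade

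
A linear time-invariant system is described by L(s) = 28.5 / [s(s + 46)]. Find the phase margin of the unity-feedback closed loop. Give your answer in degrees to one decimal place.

89.2 deg

Gain crossover: |L(jω)| = 1 at ω ≈ 0.62 rad/sec.
∠L(j0.62) = −90° − arctan(0.62/46) ≈ -90.77°
PM = 180° + (-90.77°) = 89.23°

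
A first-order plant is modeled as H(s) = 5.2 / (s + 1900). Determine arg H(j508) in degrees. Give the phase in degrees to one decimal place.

-15.0°

∠(j508 + 1900) = arctan(508/1900) = 14.97°
∠H(j508) = −14.97° = -14.97°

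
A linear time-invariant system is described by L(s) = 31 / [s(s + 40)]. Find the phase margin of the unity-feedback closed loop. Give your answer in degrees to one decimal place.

Gain crossover: |L(jω)| = 1 at ω ≈ 0.775 rad/s.
∠L(j0.775) = −90° − arctan(0.775/40) ≈ -91.11°
PM = 180° + (-91.11°) = 88.89°

88.9°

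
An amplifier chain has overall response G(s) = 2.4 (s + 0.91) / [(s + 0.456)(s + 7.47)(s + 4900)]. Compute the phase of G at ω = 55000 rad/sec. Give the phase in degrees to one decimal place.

∠(j55000 + 0.91) = arctan(55000/0.91) = 90.00°
∠(j55000 + 0.456) = arctan(55000/0.456) = 90.00°
∠(j55000 + 7.47) = arctan(55000/7.47) = 89.99°
∠(j55000 + 4900) = arctan(55000/4900) = 84.91°
∠G(j55000) = 90.00° − (90.00° + 89.99° + 84.91°) = -174.90°

-174.9°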